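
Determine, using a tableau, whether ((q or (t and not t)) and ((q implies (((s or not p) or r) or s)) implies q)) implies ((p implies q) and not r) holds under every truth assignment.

Not valid

Assume the negation and expand:
Initial set: {not (((q or (t and not t)) and ((q implies (((s or not p) or r) or s)) implies q)) implies ((p implies q) and not r))}.
not (((q or (t and not t)) and ((q implies (((s or not p) or r) or s)) implies q)) implies ((p implies q) and not r)): α-rule — add ((q or (t and not t)) and ((q implies (((s or not p) or r) or s)) implies q)), not ((p implies q) and not r).
((q or (t and not t)) and ((q implies (((s or not p) or r) or s)) implies q)): α-rule — add (q or (t and not t)), ((q implies (((s or not p) or r) or s)) implies q).
not ((p implies q) and not r): β-rule — branch into not (p implies q)  //  not not r.
  branch 1 (add not (p implies q)):
    not (p implies q): α-rule — add p, not q.
    (q or (t and not t)): β-rule — branch into q  //  (t and not t).
      branch 1.1 (add q):
        × closes — contains both q and not q.
      branch 1.2 (add (t and not t)):
        (t and not t): α-rule — add t, not t.
        × closes — contains both t and not t.
  branch 2 (add not not r):
    (q or (t and not t)): β-rule — branch into q  //  (t and not t).
      branch 2.1 (add q):
        ((q implies (((s or not p) or r) or s)) implies q): β-rule — branch into not (q implies (((s or not p) or r) or s))  //  q.
          branch 2.1.1 (add not (q implies (((s or not p) or r) or s))):
            not (q implies (((s or not p) or r) or s)): α-rule — add q, not (((s or not p) or r) or s).
            not (((s or not p) or r) or s): α-rule — add not ((s or not p) or r), not s.
            not ((s or not p) or r): α-rule — add not (s or not p), not r.
            × closes — contains both r and not r.
          branch 2.1.2 (add q):
            ○ open, literals {q=1, r=1}.
      branch 2.2 (add (t and not t)):
        (t and not t): α-rule — add t, not t.
        × closes — contains both t and not t.
4 branches closed, 1 open.
An open branch gives a countermodel: q=1, r=1 (unmentioned atoms arbitrary); under it the original formula is false.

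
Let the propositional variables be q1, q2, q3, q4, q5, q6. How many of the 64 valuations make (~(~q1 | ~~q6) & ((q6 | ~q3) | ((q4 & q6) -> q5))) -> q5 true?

56

Initial set: {T ((~(~q1 | ~~q6) & ((q6 | ~q3) | ((q4 & q6) -> q5))) -> q5)}.
T ((~(~q1 | ~~q6) & ((q6 | ~q3) | ((q4 & q6) -> q5))) -> q5): β-rule — branch into F (~(~q1 | ~~q6) & ((q6 | ~q3) | ((q4 & q6) -> q5)))  //  T q5.
  branch 1 (add F (~(~q1 | ~~q6) & ((q6 | ~q3) | ((q4 & q6) -> q5)))):
    F (~(~q1 | ~~q6) & ((q6 | ~q3) | ((q4 & q6) -> q5))): β-rule — branch into F ~(~q1 | ~~q6)  //  F ((q6 | ~q3) | ((q4 & q6) -> q5)).
      branch 1.1 (add F ~(~q1 | ~~q6)):
        F ~(~q1 | ~~q6): β-rule — branch into T ~q1  //  T ~~q6.
          branch 1.1.1 (add T ~q1):
            ○ open, literals {q1=F}.
          branch 1.1.2 (add T ~~q6):
            T ~~q6: drop double negation, giving T q6.
            ○ open, literals {q6=T}.
      branch 1.2 (add F ((q6 | ~q3) | ((q4 & q6) -> q5))):
        F ((q6 | ~q3) | ((q4 & q6) -> q5)): α-rule — add F (q6 | ~q3), F ((q4 & q6) -> q5).
        F (q6 | ~q3): α-rule — add F q6, F ~q3.
        F ((q4 & q6) -> q5): α-rule — add T (q4 & q6), F q5.
        T (q4 & q6): α-rule — add T q4, T q6.
        × closes — contains both q6 and ~q6.
  branch 2 (add T q5):
    ○ open, literals {q5=T}.
1 branch closed, 3 open.
Each open branch fixes some atoms; the unmentioned ones are free. Counting distinct full assignments: branch {q1=F} (q2, q3, q4, q5, q6) contributes 32 new; branch {q6=T} (q1, q2, q3, q4, q5) contributes 16 new; branch {q5=T} (q1, q2, q3, q4, q6) contributes 8 new. Total: 56.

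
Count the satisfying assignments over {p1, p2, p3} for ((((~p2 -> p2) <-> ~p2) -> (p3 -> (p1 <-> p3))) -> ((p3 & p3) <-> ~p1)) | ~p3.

Initial set: {T (((((~p2 -> p2) <-> ~p2) -> (p3 -> (p1 <-> p3))) -> ((p3 & p3) <-> ~p1)) | ~p3)}.
T (((((~p2 -> p2) <-> ~p2) -> (p3 -> (p1 <-> p3))) -> ((p3 & p3) <-> ~p1)) | ~p3): β-rule — branch into T ((((~p2 -> p2) <-> ~p2) -> (p3 -> (p1 <-> p3))) -> ((p3 & p3) <-> ~p1))  //  T ~p3.
  branch 1 (add T ((((~p2 -> p2) <-> ~p2) -> (p3 -> (p1 <-> p3))) -> ((p3 & p3) <-> ~p1))):
    T ((((~p2 -> p2) <-> ~p2) -> (p3 -> (p1 <-> p3))) -> ((p3 & p3) <-> ~p1)): β-rule — branch into F (((~p2 -> p2) <-> ~p2) -> (p3 -> (p1 <-> p3)))  //  T ((p3 & p3) <-> ~p1).
      branch 1.1 (add F (((~p2 -> p2) <-> ~p2) -> (p3 -> (p1 <-> p3)))):
        F (((~p2 -> p2) <-> ~p2) -> (p3 -> (p1 <-> p3))): α-rule — add T ((~p2 -> p2) <-> ~p2), F (p3 -> (p1 <-> p3)).
        F (p3 -> (p1 <-> p3)): α-rule — add T p3, F (p1 <-> p3).
        T ((~p2 -> p2) <-> ~p2): β-rule — branch into T (~p2 -> p2), T ~p2  //  F (~p2 -> p2), F ~p2.
          branch 1.1.1 (add T (~p2 -> p2), T ~p2):
            F (p1 <-> p3): β-rule — branch into T p1, F p3  //  F p1, T p3.
              branch 1.1.1.1 (add T p1, F p3):
                × closes — contains both p3 and ~p3.
              branch 1.1.1.2 (add F p1, T p3):
                T (~p2 -> p2): β-rule — branch into F ~p2  //  T p2.
                  branch 1.1.1.2.1 (add F ~p2):
                    × closes — contains both p2 and ~p2.
                  branch 1.1.1.2.2 (add T p2):
                    × closes — contains both p2 and ~p2.
          branch 1.1.2 (add F (~p2 -> p2), F ~p2):
            F (~p2 -> p2): α-rule — add T ~p2, F p2.
            × closes — contains both p2 and ~p2.
      branch 1.2 (add T ((p3 & p3) <-> ~p1)):
        T ((p3 & p3) <-> ~p1): β-rule — branch into T (p3 & p3), T ~p1  //  F (p3 & p3), F ~p1.
          branch 1.2.1 (add T (p3 & p3), T ~p1):
            T (p3 & p3): α-rule — add T p3, T p3.
            ○ open, literals {p1=false, p3=true}.
          branch 1.2.2 (add F (p3 & p3), F ~p1):
            F (p3 & p3): β-rule — branch into F p3  //  F p3.
              branch 1.2.2.1 (add F p3):
                ○ open, literals {p1=true, p3=false}.
              branch 1.2.2.2 (add F p3):
                ○ open, literals {p1=true, p3=false}.
  branch 2 (add T ~p3):
    ○ open, literals {p3=false}.
4 branches closed, 4 open.
Each open branch fixes some atoms; the unmentioned ones are free. Counting distinct full assignments: branch {p1=false, p3=true} (p2) contributes 2 new; branch {p1=true, p3=false} (p2) contributes 2 new; branch {p1=true, p3=false} (p2) contributes 0 new; branch {p3=false} (p1, p2) contributes 2 new. Total: 6.

6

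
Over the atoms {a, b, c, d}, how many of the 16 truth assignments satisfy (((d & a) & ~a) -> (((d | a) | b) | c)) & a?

Initial set: {T ((((d & a) & ~a) -> (((d | a) | b) | c)) & a)}.
T ((((d & a) & ~a) -> (((d | a) | b) | c)) & a): α-rule — add T (((d & a) & ~a) -> (((d | a) | b) | c)), T a.
T (((d & a) & ~a) -> (((d | a) | b) | c)): β-rule — branch into F ((d & a) & ~a)  //  T (((d | a) | b) | c).
  branch 1 (add F ((d & a) & ~a)):
    F ((d & a) & ~a): β-rule — branch into F (d & a)  //  F ~a.
      branch 1.1 (add F (d & a)):
        F (d & a): β-rule — branch into F d  //  F a.
          branch 1.1.1 (add F d):
            ○ open, literals {a=T, d=F}.
          branch 1.1.2 (add F a):
            × closes — contains both a and ~a.
      branch 1.2 (add F ~a):
        ○ open, literals {a=T}.
  branch 2 (add T (((d | a) | b) | c)):
    T (((d | a) | b) | c): β-rule — branch into T ((d | a) | b)  //  T c.
      branch 2.1 (add T ((d | a) | b)):
        T ((d | a) | b): β-rule — branch into T (d | a)  //  T b.
          branch 2.1.1 (add T (d | a)):
            T (d | a): β-rule — branch into T d  //  T a.
              branch 2.1.1.1 (add T d):
                ○ open, literals {a=T, d=T}.
              branch 2.1.1.2 (add T a):
                ○ open, literals {a=T}.
          branch 2.1.2 (add T b):
            ○ open, literals {a=T, b=T}.
      branch 2.2 (add T c):
        ○ open, literals {a=T, c=T}.
1 branch closed, 6 open.
Each open branch fixes some atoms; the unmentioned ones are free. Counting distinct full assignments: branch {a=T, d=F} (b, c) contributes 4 new; branch {a=T} (b, c, d) contributes 4 new; branch {a=T, d=T} (b, c) contributes 0 new; branch {a=T} (b, c, d) contributes 0 new; branch {a=T, b=T} (c, d) contributes 0 new; branch {a=T, c=T} (b, d) contributes 0 new. Total: 8.

8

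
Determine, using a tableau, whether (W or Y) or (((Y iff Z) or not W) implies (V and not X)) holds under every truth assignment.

Assume the negation and expand:
Initial set: {not ((W or Y) or (((Y iff Z) or not W) implies (V and not X)))}.
not ((W or Y) or (((Y iff Z) or not W) implies (V and not X))): α-rule — add not (W or Y), not (((Y iff Z) or not W) implies (V and not X)).
not (W or Y): α-rule — add not W, not Y.
not (((Y iff Z) or not W) implies (V and not X)): α-rule — add ((Y iff Z) or not W), not (V and not X).
((Y iff Z) or not W): β-rule — branch into (Y iff Z)  //  not W.
  branch 1 (add (Y iff Z)):
    not (V and not X): β-rule — branch into not V  //  not not X.
      branch 1.1 (add not V):
        (Y iff Z): β-rule — branch into Y, Z  //  not Y, not Z.
          branch 1.1.1 (add Y, Z):
            × closes — contains both Y and not Y.
          branch 1.1.2 (add not Y, not Z):
            ○ open, literals {V=false, W=false, Y=false, Z=false}.
      branch 1.2 (add not not X):
        (Y iff Z): β-rule — branch into Y, Z  //  not Y, not Z.
          branch 1.2.1 (add Y, Z):
            × closes — contains both Y and not Y.
          branch 1.2.2 (add not Y, not Z):
            ○ open, literals {W=false, X=true, Y=false, Z=false}.
  branch 2 (add not W):
    not (V and not X): β-rule — branch into not V  //  not not X.
      branch 2.1 (add not V):
        ○ open, literals {V=false, W=false, Y=false}.
      branch 2.2 (add not not X):
        ○ open, literals {W=false, X=true, Y=false}.
2 branches closed, 4 open.
An open branch gives a countermodel: V=false, W=false, Y=false, Z=false (unmentioned atoms arbitrary); under it the original formula is false.

Not valid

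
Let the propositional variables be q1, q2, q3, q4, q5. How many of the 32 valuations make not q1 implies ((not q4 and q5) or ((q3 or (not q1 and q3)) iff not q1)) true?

26

Initial set: {T (not q1 implies ((not q4 and q5) or ((q3 or (not q1 and q3)) iff not q1)))}.
T (not q1 implies ((not q4 and q5) or ((q3 or (not q1 and q3)) iff not q1))): β-rule — branch into F not q1  //  T ((not q4 and q5) or ((q3 or (not q1 and q3)) iff not q1)).
  branch 1 (add F not q1):
    ○ open, literals {q1=1}.
  branch 2 (add T ((not q4 and q5) or ((q3 or (not q1 and q3)) iff not q1))):
    T ((not q4 and q5) or ((q3 or (not q1 and q3)) iff not q1)): β-rule — branch into T (not q4 and q5)  //  T ((q3 or (not q1 and q3)) iff not q1).
      branch 2.1 (add T (not q4 and q5)):
        T (not q4 and q5): α-rule — add T not q4, T q5.
        ○ open, literals {q4=0, q5=1}.
      branch 2.2 (add T ((q3 or (not q1 and q3)) iff not q1)):
        T ((q3 or (not q1 and q3)) iff not q1): β-rule — branch into T (q3 or (not q1 and q3)), T not q1  //  F (q3 or (not q1 and q3)), F not q1.
          branch 2.2.1 (add T (q3 or (not q1 and q3)), T not q1):
            T (q3 or (not q1 and q3)): β-rule — branch into T q3  //  T (not q1 and q3).
              branch 2.2.1.1 (add T q3):
                ○ open, literals {q1=0, q3=1}.
              branch 2.2.1.2 (add T (not q1 and q3)):
                T (not q1 and q3): α-rule — add T not q1, T q3.
                ○ open, literals {q1=0, q3=1}.
          branch 2.2.2 (add F (q3 or (not q1 and q3)), F not q1):
            F (q3 or (not q1 and q3)): α-rule — add F q3, F (not q1 and q3).
            F (not q1 and q3): β-rule — branch into F not q1  //  F q3.
              branch 2.2.2.1 (add F not q1):
                ○ open, literals {q1=1, q3=0}.
              branch 2.2.2.2 (add F q3):
                ○ open, literals {q1=1, q3=0}.
0 branches closed, 6 open.
Each open branch fixes some atoms; the unmentioned ones are free. Counting distinct full assignments: branch {q1=1} (q2, q3, q4, q5) contributes 16 new; branch {q4=0, q5=1} (q1, q2, q3) contributes 4 new; branch {q1=0, q3=1} (q2, q4, q5) contributes 6 new; branch {q1=0, q3=1} (q2, q4, q5) contributes 0 new; branch {q1=1, q3=0} (q2, q4, q5) contributes 0 new; branch {q1=1, q3=0} (q2, q4, q5) contributes 0 new. Total: 26.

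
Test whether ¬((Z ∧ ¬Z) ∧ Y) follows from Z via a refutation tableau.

Initial set: {Z; ¬¬((Z ∧ ¬Z) ∧ Y)}.
¬¬((Z ∧ ¬Z) ∧ Y): α-rule — add (Z ∧ ¬Z), Y.
(Z ∧ ¬Z): α-rule — add Z, ¬Z.
× closes — contains both Z and ¬Z.
All 1 branch closes.
Every branch closed, so the premises entail the conclusion.

Yes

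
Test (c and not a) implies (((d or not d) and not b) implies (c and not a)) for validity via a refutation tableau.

Assume the negation and expand:
Initial set: {not ((c and not a) implies (((d or not d) and not b) implies (c and not a)))}.
not ((c and not a) implies (((d or not d) and not b) implies (c and not a))): α-rule — add (c and not a), not (((d or not d) and not b) implies (c and not a)).
(c and not a): α-rule — add c, not a.
not (((d or not d) and not b) implies (c and not a)): α-rule — add ((d or not d) and not b), not (c and not a).
((d or not d) and not b): α-rule — add (d or not d), not b.
not (c and not a): β-rule — branch into not c  //  not not a.
  branch 1 (add not c):
    × closes — contains both c and not c.
  branch 2 (add not not a):
    × closes — contains both a and not a.
All 2 branches close.
Every branch closed, so the negation is unsatisfiable and the formula is valid.

Valid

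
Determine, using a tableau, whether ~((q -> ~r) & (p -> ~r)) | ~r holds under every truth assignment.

Not valid

Assume the negation and expand:
Initial set: {F (~((q -> ~r) & (p -> ~r)) | ~r)}.
F (~((q -> ~r) & (p -> ~r)) | ~r): α-rule — add F ~((q -> ~r) & (p -> ~r)), F ~r.
F ~((q -> ~r) & (p -> ~r)): α-rule — add T (q -> ~r), T (p -> ~r).
T (q -> ~r): β-rule — branch into F q  //  T ~r.
  branch 1 (add F q):
    T (p -> ~r): β-rule — branch into F p  //  T ~r.
      branch 1.1 (add F p):
        ○ open, literals {p=F, q=F, r=T}.
      branch 1.2 (add T ~r):
        × closes — contains both r and ~r.
  branch 2 (add T ~r):
    × closes — contains both r and ~r.
2 branches closed, 1 open.
An open branch gives a countermodel: p=F, q=F, r=T (unmentioned atoms arbitrary); under it the original formula is false.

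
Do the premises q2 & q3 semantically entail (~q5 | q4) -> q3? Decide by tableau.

Yes

Initial set: {(q2 & q3); ~((~q5 | q4) -> q3)}.
(q2 & q3): α-rule — add q2, q3.
~((~q5 | q4) -> q3): α-rule — add (~q5 | q4), ~q3.
× closes — contains both q3 and ~q3.
All 1 branch closes.
Every branch closed, so the premises entail the conclusion.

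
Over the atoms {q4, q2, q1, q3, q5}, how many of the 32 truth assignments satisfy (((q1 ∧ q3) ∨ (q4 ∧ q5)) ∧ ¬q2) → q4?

30

Initial set: {((((q1 ∧ q3) ∨ (q4 ∧ q5)) ∧ ¬q2) → q4)}.
((((q1 ∧ q3) ∨ (q4 ∧ q5)) ∧ ¬q2) → q4): β-rule — branch into ¬(((q1 ∧ q3) ∨ (q4 ∧ q5)) ∧ ¬q2)  //  q4.
  branch 1 (add ¬(((q1 ∧ q3) ∨ (q4 ∧ q5)) ∧ ¬q2)):
    ¬(((q1 ∧ q3) ∨ (q4 ∧ q5)) ∧ ¬q2): β-rule — branch into ¬((q1 ∧ q3) ∨ (q4 ∧ q5))  //  ¬¬q2.
      branch 1.1 (add ¬((q1 ∧ q3) ∨ (q4 ∧ q5))):
        ¬((q1 ∧ q3) ∨ (q4 ∧ q5)): α-rule — add ¬(q1 ∧ q3), ¬(q4 ∧ q5).
        ¬(q1 ∧ q3): β-rule — branch into ¬q1  //  ¬q3.
          branch 1.1.1 (add ¬q1):
            ¬(q4 ∧ q5): β-rule — branch into ¬q4  //  ¬q5.
              branch 1.1.1.1 (add ¬q4):
                ○ open, literals {q1=0, q4=0}.
              branch 1.1.1.2 (add ¬q5):
                ○ open, literals {q1=0, q5=0}.
          branch 1.1.2 (add ¬q3):
            ¬(q4 ∧ q5): β-rule — branch into ¬q4  //  ¬q5.
              branch 1.1.2.1 (add ¬q4):
                ○ open, literals {q3=0, q4=0}.
              branch 1.1.2.2 (add ¬q5):
                ○ open, literals {q3=0, q5=0}.
      branch 1.2 (add ¬¬q2):
        ○ open, literals {q2=1}.
  branch 2 (add q4):
    ○ open, literals {q4=1}.
0 branches closed, 6 open.
Each open branch fixes some atoms; the unmentioned ones are free. Counting distinct full assignments: branch {q1=0, q4=0} (q2, q3, q5) contributes 8 new; branch {q1=0, q5=0} (q4, q2, q3) contributes 4 new; branch {q3=0, q4=0} (q2, q1, q5) contributes 4 new; branch {q3=0, q5=0} (q4, q2, q1) contributes 2 new; branch {q2=1} (q4, q1, q3, q5) contributes 7 new; branch {q4=1} (q2, q1, q3, q5) contributes 5 new. Total: 30.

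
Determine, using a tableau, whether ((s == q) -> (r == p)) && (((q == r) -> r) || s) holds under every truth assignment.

Not valid

Assume the negation and expand:
Initial set: {F (((s == q) -> (r == p)) && (((q == r) -> r) || s))}.
F (((s == q) -> (r == p)) && (((q == r) -> r) || s)): β-rule — branch into F ((s == q) -> (r == p))  //  F (((q == r) -> r) || s).
  branch 1 (add F ((s == q) -> (r == p))):
    F ((s == q) -> (r == p)): α-rule — add T (s == q), F (r == p).
    T (s == q): β-rule — branch into T s, T q  //  F s, F q.
      branch 1.1 (add T s, T q):
        F (r == p): β-rule — branch into T r, F p  //  F r, T p.
          branch 1.1.1 (add T r, F p):
            ○ open, literals {p=0, q=1, r=1, s=1}.
          branch 1.1.2 (add F r, T p):
            ○ open, literals {p=1, q=1, r=0, s=1}.
      branch 1.2 (add F s, F q):
        F (r == p): β-rule — branch into T r, F p  //  F r, T p.
          branch 1.2.1 (add T r, F p):
            ○ open, literals {p=0, q=0, r=1, s=0}.
          branch 1.2.2 (add F r, T p):
            ○ open, literals {p=1, q=0, r=0, s=0}.
  branch 2 (add F (((q == r) -> r) || s)):
    F (((q == r) -> r) || s): α-rule — add F ((q == r) -> r), F s.
    F ((q == r) -> r): α-rule — add T (q == r), F r.
    T (q == r): β-rule — branch into T q, T r  //  F q, F r.
      branch 2.1 (add T q, T r):
        × closes — contains both r and !r.
      branch 2.2 (add F q, F r):
        ○ open, literals {q=0, r=0, s=0}.
1 branch closed, 5 open.
An open branch gives a countermodel: p=0, q=1, r=1, s=1 (unmentioned atoms arbitrary); under it the original formula is false.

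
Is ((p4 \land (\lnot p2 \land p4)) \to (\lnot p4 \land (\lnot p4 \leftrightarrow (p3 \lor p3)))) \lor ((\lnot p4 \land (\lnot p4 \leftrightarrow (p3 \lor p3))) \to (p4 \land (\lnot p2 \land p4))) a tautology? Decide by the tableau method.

Assume the negation and expand:
Initial set: {\lnot (((p4 \land (\lnot p2 \land p4)) \to (\lnot p4 \land (\lnot p4 \leftrightarrow (p3 \lor p3)))) \lor ((\lnot p4 \land (\lnot p4 \leftrightarrow (p3 \lor p3))) \to (p4 \land (\lnot p2 \land p4))))}.
\lnot (((p4 \land (\lnot p2 \land p4)) \to (\lnot p4 \land (\lnot p4 \leftrightarrow (p3 \lor p3)))) \lor ((\lnot p4 \land (\lnot p4 \leftrightarrow (p3 \lor p3))) \to (p4 \land (\lnot p2 \land p4)))): α-rule — add \lnot ((p4 \land (\lnot p2 \land p4)) \to (\lnot p4 \land (\lnot p4 \leftrightarrow (p3 \lor p3)))), \lnot ((\lnot p4 \land (\lnot p4 \leftrightarrow (p3 \lor p3))) \to (p4 \land (\lnot p2 \land p4))).
\lnot ((p4 \land (\lnot p2 \land p4)) \to (\lnot p4 \land (\lnot p4 \leftrightarrow (p3 \lor p3)))): α-rule — add (p4 \land (\lnot p2 \land p4)), \lnot (\lnot p4 \land (\lnot p4 \leftrightarrow (p3 \lor p3))).
\lnot ((\lnot p4 \land (\lnot p4 \leftrightarrow (p3 \lor p3))) \to (p4 \land (\lnot p2 \land p4))): α-rule — add (\lnot p4 \land (\lnot p4 \leftrightarrow (p3 \lor p3))), \lnot (p4 \land (\lnot p2 \land p4)).
(p4 \land (\lnot p2 \land p4)): α-rule — add p4, (\lnot p2 \land p4).
(\lnot p4 \land (\lnot p4 \leftrightarrow (p3 \lor p3))): α-rule — add \lnot p4, (\lnot p4 \leftrightarrow (p3 \lor p3)).
× closes — contains both p4 and \lnot p4.
All 1 branch closes.
Every branch closed, so the negation is unsatisfiable and the formula is valid.

Valid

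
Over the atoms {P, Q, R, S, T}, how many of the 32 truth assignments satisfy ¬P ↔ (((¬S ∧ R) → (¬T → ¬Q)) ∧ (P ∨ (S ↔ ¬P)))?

Initial set: {(¬P ↔ (((¬S ∧ R) → (¬T → ¬Q)) ∧ (P ∨ (S ↔ ¬P))))}.
(¬P ↔ (((¬S ∧ R) → (¬T → ¬Q)) ∧ (P ∨ (S ↔ ¬P)))): β-rule — branch into ¬P, (((¬S ∧ R) → (¬T → ¬Q)) ∧ (P ∨ (S ↔ ¬P)))  //  ¬¬P, ¬(((¬S ∧ R) → (¬T → ¬Q)) ∧ (P ∨ (S ↔ ¬P))).
  branch 1 (add ¬P, (((¬S ∧ R) → (¬T → ¬Q)) ∧ (P ∨ (S ↔ ¬P)))):
    (((¬S ∧ R) → (¬T → ¬Q)) ∧ (P ∨ (S ↔ ¬P))): α-rule — add ((¬S ∧ R) → (¬T → ¬Q)), (P ∨ (S ↔ ¬P)).
    ((¬S ∧ R) → (¬T → ¬Q)): β-rule — branch into ¬(¬S ∧ R)  //  (¬T → ¬Q).
      branch 1.1 (add ¬(¬S ∧ R)):
        (P ∨ (S ↔ ¬P)): β-rule — branch into P  //  (S ↔ ¬P).
          branch 1.1.1 (add P):
            × closes — contains both P and ¬P.
          branch 1.1.2 (add (S ↔ ¬P)):
            ¬(¬S ∧ R): β-rule — branch into ¬¬S  //  ¬R.
              branch 1.1.2.1 (add ¬¬S):
                (S ↔ ¬P): β-rule — branch into S, ¬P  //  ¬S, ¬¬P.
                  branch 1.1.2.1.1 (add S, ¬P):
                    ○ open, literals {P=F, S=T}.
                  branch 1.1.2.1.2 (add ¬S, ¬¬P):
                    × closes — contains both S and ¬S.
              branch 1.1.2.2 (add ¬R):
                (S ↔ ¬P): β-rule — branch into S, ¬P  //  ¬S, ¬¬P.
                  branch 1.1.2.2.1 (add S, ¬P):
                    ○ open, literals {P=F, R=F, S=T}.
                  branch 1.1.2.2.2 (add ¬S, ¬¬P):
                    × closes — contains both P and ¬P.
      branch 1.2 (add (¬T → ¬Q)):
        (P ∨ (S ↔ ¬P)): β-rule — branch into P  //  (S ↔ ¬P).
          branch 1.2.1 (add P):
            × closes — contains both P and ¬P.
          branch 1.2.2 (add (S ↔ ¬P)):
            (¬T → ¬Q): β-rule — branch into ¬¬T  //  ¬Q.
              branch 1.2.2.1 (add ¬¬T):
                (S ↔ ¬P): β-rule — branch into S, ¬P  //  ¬S, ¬¬P.
                  branch 1.2.2.1.1 (add S, ¬P):
                    ○ open, literals {P=F, S=T, T=T}.
                  branch 1.2.2.1.2 (add ¬S, ¬¬P):
                    × closes — contains both P and ¬P.
              branch 1.2.2.2 (add ¬Q):
                (S ↔ ¬P): β-rule — branch into S, ¬P  //  ¬S, ¬¬P.
                  branch 1.2.2.2.1 (add S, ¬P):
                    ○ open, literals {P=F, Q=F, S=T}.
                  branch 1.2.2.2.2 (add ¬S, ¬¬P):
                    × closes — contains both P and ¬P.
  branch 2 (add ¬¬P, ¬(((¬S ∧ R) → (¬T → ¬Q)) ∧ (P ∨ (S ↔ ¬P)))):
    ¬(((¬S ∧ R) → (¬T → ¬Q)) ∧ (P ∨ (S ↔ ¬P))): β-rule — branch into ¬((¬S ∧ R) → (¬T → ¬Q))  //  ¬(P ∨ (S ↔ ¬P)).
      branch 2.1 (add ¬((¬S ∧ R) → (¬T → ¬Q))):
        ¬((¬S ∧ R) → (¬T → ¬Q)): α-rule — add (¬S ∧ R), ¬(¬T → ¬Q).
        (¬S ∧ R): α-rule — add ¬S, R.
        ¬(¬T → ¬Q): α-rule — add ¬T, ¬¬Q.
        ○ open, literals {P=T, Q=T, R=T, S=F, T=F}.
      branch 2.2 (add ¬(P ∨ (S ↔ ¬P))):
        ¬(P ∨ (S ↔ ¬P)): α-rule — add ¬P, ¬(S ↔ ¬P).
        × closes — contains both P and ¬P.
7 branches closed, 5 open.
Each open branch fixes some atoms; the unmentioned ones are free. Counting distinct full assignments: branch {P=F, S=T} (Q, R, T) contributes 8 new; branch {P=F, R=F, S=T} (Q, T) contributes 0 new; branch {P=F, S=T, T=T} (Q, R) contributes 0 new; branch {P=F, Q=F, S=T} (R, T) contributes 0 new; branch {P=T, Q=T, R=T, S=F, T=F} (none free) contributes 1 new. Total: 9.

9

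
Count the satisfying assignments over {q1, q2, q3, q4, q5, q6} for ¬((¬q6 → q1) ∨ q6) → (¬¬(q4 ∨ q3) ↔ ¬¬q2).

Initial set: {T (¬((¬q6 → q1) ∨ q6) → (¬¬(q4 ∨ q3) ↔ ¬¬q2))}.
T (¬((¬q6 → q1) ∨ q6) → (¬¬(q4 ∨ q3) ↔ ¬¬q2)): β-rule — branch into F ¬((¬q6 → q1) ∨ q6)  //  T (¬¬(q4 ∨ q3) ↔ ¬¬q2).
  branch 1 (add F ¬((¬q6 → q1) ∨ q6)):
    F ¬((¬q6 → q1) ∨ q6): β-rule — branch into T (¬q6 → q1)  //  T q6.
      branch 1.1 (add T (¬q6 → q1)):
        T (¬q6 → q1): β-rule — branch into F ¬q6  //  T q1.
          branch 1.1.1 (add F ¬q6):
            ○ open, literals {q6=true}.
          branch 1.1.2 (add T q1):
            ○ open, literals {q1=true}.
      branch 1.2 (add T q6):
        ○ open, literals {q6=true}.
  branch 2 (add T (¬¬(q4 ∨ q3) ↔ ¬¬q2)):
    T (¬¬(q4 ∨ q3) ↔ ¬¬q2): β-rule — branch into T ¬¬(q4 ∨ q3), T ¬¬q2  //  F ¬¬(q4 ∨ q3), F ¬¬q2.
      branch 2.1 (add T ¬¬(q4 ∨ q3), T ¬¬q2):
        T ¬¬(q4 ∨ q3): drop double negation, giving T (q4 ∨ q3).
        T ¬¬q2: drop double negation, giving T q2.
        T (q4 ∨ q3): β-rule — branch into T q4  //  T q3.
          branch 2.1.1 (add T q4):
            ○ open, literals {q2=true, q4=true}.
          branch 2.1.2 (add T q3):
            ○ open, literals {q2=true, q3=true}.
      branch 2.2 (add F ¬¬(q4 ∨ q3), F ¬¬q2):
        F ¬¬(q4 ∨ q3): drop double negation, giving F (q4 ∨ q3).
        F ¬¬q2: drop double negation, giving F q2.
        F (q4 ∨ q3): α-rule — add F q4, F q3.
        ○ open, literals {q2=false, q3=false, q4=false}.
0 branches closed, 6 open.
Each open branch fixes some atoms; the unmentioned ones are free. Counting distinct full assignments: branch {q6=true} (q1, q2, q3, q4, q5) contributes 32 new; branch {q1=true} (q2, q3, q4, q5, q6) contributes 16 new; branch {q6=true} (q1, q2, q3, q4, q5) contributes 0 new; branch {q2=true, q4=true} (q1, q3, q5, q6) contributes 4 new; branch {q2=true, q3=true} (q1, q4, q5, q6) contributes 2 new; branch {q2=false, q3=false, q4=false} (q1, q5, q6) contributes 2 new. Total: 56.

56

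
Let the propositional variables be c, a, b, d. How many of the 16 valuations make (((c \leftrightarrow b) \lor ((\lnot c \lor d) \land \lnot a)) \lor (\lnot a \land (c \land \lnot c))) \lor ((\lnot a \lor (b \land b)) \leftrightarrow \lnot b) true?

12

Initial set: {((((c \leftrightarrow b) \lor ((\lnot c \lor d) \land \lnot a)) \lor (\lnot a \land (c \land \lnot c))) \lor ((\lnot a \lor (b \land b)) \leftrightarrow \lnot b))}.
((((c \leftrightarrow b) \lor ((\lnot c \lor d) \land \lnot a)) \lor (\lnot a \land (c \land \lnot c))) \lor ((\lnot a \lor (b \land b)) \leftrightarrow \lnot b)): β-rule — branch into (((c \leftrightarrow b) \lor ((\lnot c \lor d) \land \lnot a)) \lor (\lnot a \land (c \land \lnot c)))  //  ((\lnot a \lor (b \land b)) \leftrightarrow \lnot b).
  branch 1 (add (((c \leftrightarrow b) \lor ((\lnot c \lor d) \land \lnot a)) \lor (\lnot a \land (c \land \lnot c)))):
    (((c \leftrightarrow b) \lor ((\lnot c \lor d) \land \lnot a)) \lor (\lnot a \land (c \land \lnot c))): β-rule — branch into ((c \leftrightarrow b) \lor ((\lnot c \lor d) \land \lnot a))  //  (\lnot a \land (c \land \lnot c)).
      branch 1.1 (add ((c \leftrightarrow b) \lor ((\lnot c \lor d) \land \lnot a))):
        ((c \leftrightarrow b) \lor ((\lnot c \lor d) \land \lnot a)): β-rule — branch into (c \leftrightarrow b)  //  ((\lnot c \lor d) \land \lnot a).
          branch 1.1.1 (add (c \leftrightarrow b)):
            (c \leftrightarrow b): β-rule — branch into c, b  //  \lnot c, \lnot b.
              branch 1.1.1.1 (add c, b):
                ○ open, literals {b=1, c=1}.
              branch 1.1.1.2 (add \lnot c, \lnot b):
                ○ open, literals {b=0, c=0}.
          branch 1.1.2 (add ((\lnot c \lor d) \land \lnot a)):
            ((\lnot c \lor d) \land \lnot a): α-rule — add (\lnot c \lor d), \lnot a.
            (\lnot c \lor d): β-rule — branch into \lnot c  //  d.
              branch 1.1.2.1 (add \lnot c):
                ○ open, literals {a=0, c=0}.
              branch 1.1.2.2 (add d):
                ○ open, literals {a=0, d=1}.
      branch 1.2 (add (\lnot a \land (c \land \lnot c))):
        (\lnot a \land (c \land \lnot c)): α-rule — add \lnot a, (c \land \lnot c).
        (c \land \lnot c): α-rule — add c, \lnot c.
        × closes — contains both c and \lnot c.
  branch 2 (add ((\lnot a \lor (b \land b)) \leftrightarrow \lnot b)):
    ((\lnot a \lor (b \land b)) \leftrightarrow \lnot b): β-rule — branch into (\lnot a \lor (b \land b)), \lnot b  //  \lnot (\lnot a \lor (b \land b)), \lnot \lnot b.
      branch 2.1 (add (\lnot a \lor (b \land b)), \lnot b):
        (\lnot a \lor (b \land b)): β-rule — branch into \lnot a  //  (b \land b).
          branch 2.1.1 (add \lnot a):
            ○ open, literals {a=0, b=0}.
          branch 2.1.2 (add (b \land b)):
            (b \land b): α-rule — add b, b.
            × closes — contains both b and \lnot b.
      branch 2.2 (add \lnot (\lnot a \lor (b \land b)), \lnot \lnot b):
        \lnot (\lnot a \lor (b \land b)): α-rule — add \lnot \lnot a, \lnot (b \land b).
        \lnot (b \land b): β-rule — branch into \lnot b  //  \lnot b.
          branch 2.2.1 (add \lnot b):
            × closes — contains both b and \lnot b.
          branch 2.2.2 (add \lnot b):
            × closes — contains both b and \lnot b.
4 branches closed, 5 open.
Each open branch fixes some atoms; the unmentioned ones are free. Counting distinct full assignments: branch {b=1, c=1} (a, d) contributes 4 new; branch {b=0, c=0} (a, d) contributes 4 new; branch {a=0, c=0} (b, d) contributes 2 new; branch {a=0, d=1} (c, b) contributes 1 new; branch {a=0, b=0} (c, d) contributes 1 new. Total: 12.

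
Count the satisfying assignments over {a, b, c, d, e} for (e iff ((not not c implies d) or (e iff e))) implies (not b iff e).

24

Initial set: {((e iff ((not not c implies d) or (e iff e))) implies (not b iff e))}.
((e iff ((not not c implies d) or (e iff e))) implies (not b iff e)): β-rule — branch into not (e iff ((not not c implies d) or (e iff e)))  //  (not b iff e).
  branch 1 (add not (e iff ((not not c implies d) or (e iff e)))):
    not (e iff ((not not c implies d) or (e iff e))): β-rule — branch into e, not ((not not c implies d) or (e iff e))  //  not e, ((not not c implies d) or (e iff e)).
      branch 1.1 (add e, not ((not not c implies d) or (e iff e))):
        not ((not not c implies d) or (e iff e)): α-rule — add not (not not c implies d), not (e iff e).
        not (not not c implies d): α-rule — add not not c, not d.
        not not c: drop double negation, giving c.
        not (e iff e): β-rule — branch into e, not e  //  not e, e.
          branch 1.1.1 (add e, not e):
            × closes — contains both e and not e.
          branch 1.1.2 (add not e, e):
            × closes — contains both e and not e.
      branch 1.2 (add not e, ((not not c implies d) or (e iff e))):
        ((not not c implies d) or (e iff e)): β-rule — branch into (not not c implies d)  //  (e iff e).
          branch 1.2.1 (add (not not c implies d)):
            (not not c implies d): β-rule — branch into not not not c  //  d.
              branch 1.2.1.1 (add not not not c):
                not not not c: drop double negation, giving not c.
                ○ open, literals {c=false, e=false}.
              branch 1.2.1.2 (add d):
                ○ open, literals {d=true, e=false}.
          branch 1.2.2 (add (e iff e)):
            (e iff e): β-rule — branch into e, e  //  not e, not e.
              branch 1.2.2.1 (add e, e):
                × closes — contains both e and not e.
              branch 1.2.2.2 (add not e, not e):
                ○ open, literals {e=false}.
  branch 2 (add (not b iff e)):
    (not b iff e): β-rule — branch into not b, e  //  not not b, not e.
      branch 2.1 (add not b, e):
        ○ open, literals {b=false, e=true}.
      branch 2.2 (add not not b, not e):
        ○ open, literals {b=true, e=false}.
3 branches closed, 5 open.
Each open branch fixes some atoms; the unmentioned ones are free. Counting distinct full assignments: branch {c=false, e=false} (a, b, d) contributes 8 new; branch {d=true, e=false} (a, b, c) contributes 4 new; branch {e=false} (a, b, c, d) contributes 4 new; branch {b=false, e=true} (a, c, d) contributes 8 new; branch {b=true, e=false} (a, c, d) contributes 0 new. Total: 24.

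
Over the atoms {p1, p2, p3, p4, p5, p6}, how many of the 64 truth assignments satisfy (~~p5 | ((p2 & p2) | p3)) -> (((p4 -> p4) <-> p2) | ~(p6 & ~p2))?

Initial set: {((~~p5 | ((p2 & p2) | p3)) -> (((p4 -> p4) <-> p2) | ~(p6 & ~p2)))}.
((~~p5 | ((p2 & p2) | p3)) -> (((p4 -> p4) <-> p2) | ~(p6 & ~p2))): β-rule — branch into ~(~~p5 | ((p2 & p2) | p3))  //  (((p4 -> p4) <-> p2) | ~(p6 & ~p2)).
  branch 1 (add ~(~~p5 | ((p2 & p2) | p3))):
    ~(~~p5 | ((p2 & p2) | p3)): α-rule — add ~~~p5, ~((p2 & p2) | p3).
    ~~~p5: drop double negation, giving ~p5.
    ~((p2 & p2) | p3): α-rule — add ~(p2 & p2), ~p3.
    ~(p2 & p2): β-rule — branch into ~p2  //  ~p2.
      branch 1.1 (add ~p2):
        ○ open, literals {p2=F, p3=F, p5=F}.
      branch 1.2 (add ~p2):
        ○ open, literals {p2=F, p3=F, p5=F}.
  branch 2 (add (((p4 -> p4) <-> p2) | ~(p6 & ~p2))):
    (((p4 -> p4) <-> p2) | ~(p6 & ~p2)): β-rule — branch into ((p4 -> p4) <-> p2)  //  ~(p6 & ~p2).
      branch 2.1 (add ((p4 -> p4) <-> p2)):
        ((p4 -> p4) <-> p2): β-rule — branch into (p4 -> p4), p2  //  ~(p4 -> p4), ~p2.
          branch 2.1.1 (add (p4 -> p4), p2):
            (p4 -> p4): β-rule — branch into ~p4  //  p4.
              branch 2.1.1.1 (add ~p4):
                ○ open, literals {p2=T, p4=F}.
              branch 2.1.1.2 (add p4):
                ○ open, literals {p2=T, p4=T}.
          branch 2.1.2 (add ~(p4 -> p4), ~p2):
            ~(p4 -> p4): α-rule — add p4, ~p4.
            × closes — contains both p4 and ~p4.
      branch 2.2 (add ~(p6 & ~p2)):
        ~(p6 & ~p2): β-rule — branch into ~p6  //  ~~p2.
          branch 2.2.1 (add ~p6):
            ○ open, literals {p6=F}.
          branch 2.2.2 (add ~~p2):
            ○ open, literals {p2=T}.
1 branch closed, 6 open.
Each open branch fixes some atoms; the unmentioned ones are free. Counting distinct full assignments: branch {p2=F, p3=F, p5=F} (p1, p4, p6) contributes 8 new; branch {p2=F, p3=F, p5=F} (p1, p4, p6) contributes 0 new; branch {p2=T, p4=F} (p1, p3, p5, p6) contributes 16 new; branch {p2=T, p4=T} (p1, p3, p5, p6) contributes 16 new; branch {p6=F} (p1, p2, p3, p4, p5) contributes 12 new; branch {p2=T} (p1, p3, p4, p5, p6) contributes 0 new. Total: 52.

52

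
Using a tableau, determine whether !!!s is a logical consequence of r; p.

No

Initial set: {r; p; !!!!s}.
!!!!s: drop double negation, giving !!s.
○ open, literals {p=T, r=T, s=T}.
0 branches closed, 1 open.
An open branch gives a countermodel: p=T, r=T, s=T (unmentioned atoms arbitrary); the premises hold there but the conclusion fails.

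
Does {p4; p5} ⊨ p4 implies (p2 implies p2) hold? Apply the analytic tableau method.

Initial set: {p4; p5; not (p4 implies (p2 implies p2))}.
not (p4 implies (p2 implies p2)): α-rule — add p4, not (p2 implies p2).
not (p2 implies p2): α-rule — add p2, not p2.
× closes — contains both p2 and not p2.
All 1 branch closes.
Every branch closed, so the premises entail the conclusion.

Yes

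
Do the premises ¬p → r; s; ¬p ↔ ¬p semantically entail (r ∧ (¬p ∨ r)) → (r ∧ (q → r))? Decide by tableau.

Yes

Initial set: {(¬p → r); s; (¬p ↔ ¬p); ¬((r ∧ (¬p ∨ r)) → (r ∧ (q → r)))}.
¬((r ∧ (¬p ∨ r)) → (r ∧ (q → r))): α-rule — add (r ∧ (¬p ∨ r)), ¬(r ∧ (q → r)).
(r ∧ (¬p ∨ r)): α-rule — add r, (¬p ∨ r).
(¬p → r): β-rule — branch into ¬¬p  //  r.
  branch 1 (add ¬¬p):
    (¬p ↔ ¬p): β-rule — branch into ¬p, ¬p  //  ¬¬p, ¬¬p.
      branch 1.1 (add ¬p, ¬p):
        × closes — contains both p and ¬p.
      branch 1.2 (add ¬¬p, ¬¬p):
        ¬(r ∧ (q → r)): β-rule — branch into ¬r  //  ¬(q → r).
          branch 1.2.1 (add ¬r):
            × closes — contains both r and ¬r.
          branch 1.2.2 (add ¬(q → r)):
            ¬(q → r): α-rule — add q, ¬r.
            × closes — contains both r and ¬r.
  branch 2 (add r):
    (¬p ↔ ¬p): β-rule — branch into ¬p, ¬p  //  ¬¬p, ¬¬p.
      branch 2.1 (add ¬p, ¬p):
        ¬(r ∧ (q → r)): β-rule — branch into ¬r  //  ¬(q → r).
          branch 2.1.1 (add ¬r):
            × closes — contains both r and ¬r.
          branch 2.1.2 (add ¬(q → r)):
            ¬(q → r): α-rule — add q, ¬r.
            × closes — contains both r and ¬r.
      branch 2.2 (add ¬¬p, ¬¬p):
        ¬(r ∧ (q → r)): β-rule — branch into ¬r  //  ¬(q → r).
          branch 2.2.1 (add ¬r):
            × closes — contains both r and ¬r.
          branch 2.2.2 (add ¬(q → r)):
            ¬(q → r): α-rule — add q, ¬r.
            × closes — contains both r and ¬r.
All 7 branches close.
Every branch closed, so the premises entail the conclusion.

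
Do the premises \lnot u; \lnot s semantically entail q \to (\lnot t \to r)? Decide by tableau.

No

Initial set: {T \lnot u; T \lnot s; F (q \to (\lnot t \to r))}.
F (q \to (\lnot t \to r)): α-rule — add T q, F (\lnot t \to r).
F (\lnot t \to r): α-rule — add T \lnot t, F r.
○ open, literals {q=true, r=false, s=false, t=false, u=false}.
0 branches closed, 1 open.
An open branch gives a countermodel: q=true, r=false, s=false, t=false, u=false (unmentioned atoms arbitrary); the premises hold there but the conclusion fails.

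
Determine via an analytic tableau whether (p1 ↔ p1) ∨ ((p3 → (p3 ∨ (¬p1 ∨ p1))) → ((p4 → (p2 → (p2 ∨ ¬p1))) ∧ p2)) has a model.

Initial set: {((p1 ↔ p1) ∨ ((p3 → (p3 ∨ (¬p1 ∨ p1))) → ((p4 → (p2 → (p2 ∨ ¬p1))) ∧ p2)))}.
((p1 ↔ p1) ∨ ((p3 → (p3 ∨ (¬p1 ∨ p1))) → ((p4 → (p2 → (p2 ∨ ¬p1))) ∧ p2))): β-rule — branch into (p1 ↔ p1)  //  ((p3 → (p3 ∨ (¬p1 ∨ p1))) → ((p4 → (p2 → (p2 ∨ ¬p1))) ∧ p2)).
  branch 1 (add (p1 ↔ p1)):
    (p1 ↔ p1): β-rule — branch into p1, p1  //  ¬p1, ¬p1.
      branch 1.1 (add p1, p1):
        ○ open, literals {p1=true}.
      branch 1.2 (add ¬p1, ¬p1):
        ○ open, literals {p1=false}.
  branch 2 (add ((p3 → (p3 ∨ (¬p1 ∨ p1))) → ((p4 → (p2 → (p2 ∨ ¬p1))) ∧ p2))):
    ((p3 → (p3 ∨ (¬p1 ∨ p1))) → ((p4 → (p2 → (p2 ∨ ¬p1))) ∧ p2)): β-rule — branch into ¬(p3 → (p3 ∨ (¬p1 ∨ p1)))  //  ((p4 → (p2 → (p2 ∨ ¬p1))) ∧ p2).
      branch 2.1 (add ¬(p3 → (p3 ∨ (¬p1 ∨ p1)))):
        ¬(p3 → (p3 ∨ (¬p1 ∨ p1))): α-rule — add p3, ¬(p3 ∨ (¬p1 ∨ p1)).
        ¬(p3 ∨ (¬p1 ∨ p1)): α-rule — add ¬p3, ¬(¬p1 ∨ p1).
        × closes — contains both p3 and ¬p3.
      branch 2.2 (add ((p4 → (p2 → (p2 ∨ ¬p1))) ∧ p2)):
        ((p4 → (p2 → (p2 ∨ ¬p1))) ∧ p2): α-rule — add (p4 → (p2 → (p2 ∨ ¬p1))), p2.
        (p4 → (p2 → (p2 ∨ ¬p1))): β-rule — branch into ¬p4  //  (p2 → (p2 ∨ ¬p1)).
          branch 2.2.1 (add ¬p4):
            ○ open, literals {p2=true, p4=false}.
          branch 2.2.2 (add (p2 → (p2 ∨ ¬p1))):
            (p2 → (p2 ∨ ¬p1)): β-rule — branch into ¬p2  //  (p2 ∨ ¬p1).
              branch 2.2.2.1 (add ¬p2):
                × closes — contains both p2 and ¬p2.
              branch 2.2.2.2 (add (p2 ∨ ¬p1)):
                (p2 ∨ ¬p1): β-rule — branch into p2  //  ¬p1.
                  branch 2.2.2.2.1 (add p2):
                    ○ open, literals {p2=true}.
                  branch 2.2.2.2.2 (add ¬p1):
                    ○ open, literals {p1=false, p2=true}.
2 branches closed, 5 open.
An open branch gives a satisfying assignment: p1=true.

Satisfiable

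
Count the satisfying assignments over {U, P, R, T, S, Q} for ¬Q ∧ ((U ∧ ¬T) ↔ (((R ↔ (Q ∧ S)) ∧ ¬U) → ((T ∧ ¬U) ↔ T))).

8

Initial set: {(¬Q ∧ ((U ∧ ¬T) ↔ (((R ↔ (Q ∧ S)) ∧ ¬U) → ((T ∧ ¬U) ↔ T))))}.
(¬Q ∧ ((U ∧ ¬T) ↔ (((R ↔ (Q ∧ S)) ∧ ¬U) → ((T ∧ ¬U) ↔ T)))): α-rule — add ¬Q, ((U ∧ ¬T) ↔ (((R ↔ (Q ∧ S)) ∧ ¬U) → ((T ∧ ¬U) ↔ T))).
((U ∧ ¬T) ↔ (((R ↔ (Q ∧ S)) ∧ ¬U) → ((T ∧ ¬U) ↔ T))): β-rule — branch into (U ∧ ¬T), (((R ↔ (Q ∧ S)) ∧ ¬U) → ((T ∧ ¬U) ↔ T))  //  ¬(U ∧ ¬T), ¬(((R ↔ (Q ∧ S)) ∧ ¬U) → ((T ∧ ¬U) ↔ T)).
  branch 1 (add (U ∧ ¬T), (((R ↔ (Q ∧ S)) ∧ ¬U) → ((T ∧ ¬U) ↔ T))):
    (U ∧ ¬T): α-rule — add U, ¬T.
    (((R ↔ (Q ∧ S)) ∧ ¬U) → ((T ∧ ¬U) ↔ T)): β-rule — branch into ¬((R ↔ (Q ∧ S)) ∧ ¬U)  //  ((T ∧ ¬U) ↔ T).
      branch 1.1 (add ¬((R ↔ (Q ∧ S)) ∧ ¬U)):
        ¬((R ↔ (Q ∧ S)) ∧ ¬U): β-rule — branch into ¬(R ↔ (Q ∧ S))  //  ¬¬U.
          branch 1.1.1 (add ¬(R ↔ (Q ∧ S))):
            ¬(R ↔ (Q ∧ S)): β-rule — branch into R, ¬(Q ∧ S)  //  ¬R, (Q ∧ S).
              branch 1.1.1.1 (add R, ¬(Q ∧ S)):
                ¬(Q ∧ S): β-rule — branch into ¬Q  //  ¬S.
                  branch 1.1.1.1.1 (add ¬Q):
                    ○ open, literals {Q=0, R=1, T=0, U=1}.
                  branch 1.1.1.1.2 (add ¬S):
                    ○ open, literals {Q=0, R=1, S=0, T=0, U=1}.
              branch 1.1.1.2 (add ¬R, (Q ∧ S)):
                (Q ∧ S): α-rule — add Q, S.
                × closes — contains both Q and ¬Q.
          branch 1.1.2 (add ¬¬U):
            ○ open, literals {Q=0, T=0, U=1}.
      branch 1.2 (add ((T ∧ ¬U) ↔ T)):
        ((T ∧ ¬U) ↔ T): β-rule — branch into (T ∧ ¬U), T  //  ¬(T ∧ ¬U), ¬T.
          branch 1.2.1 (add (T ∧ ¬U), T):
            × closes — contains both T and ¬T.
          branch 1.2.2 (add ¬(T ∧ ¬U), ¬T):
            ¬(T ∧ ¬U): β-rule — branch into ¬T  //  ¬¬U.
              branch 1.2.2.1 (add ¬T):
                ○ open, literals {Q=0, T=0, U=1}.
              branch 1.2.2.2 (add ¬¬U):
                ○ open, literals {Q=0, T=0, U=1}.
  branch 2 (add ¬(U ∧ ¬T), ¬(((R ↔ (Q ∧ S)) ∧ ¬U) → ((T ∧ ¬U) ↔ T))):
    ¬(((R ↔ (Q ∧ S)) ∧ ¬U) → ((T ∧ ¬U) ↔ T)): α-rule — add ((R ↔ (Q ∧ S)) ∧ ¬U), ¬((T ∧ ¬U) ↔ T).
    ((R ↔ (Q ∧ S)) ∧ ¬U): α-rule — add (R ↔ (Q ∧ S)), ¬U.
    ¬(U ∧ ¬T): β-rule — branch into ¬U  //  ¬¬T.
      branch 2.1 (add ¬U):
        ¬((T ∧ ¬U) ↔ T): β-rule — branch into (T ∧ ¬U), ¬T  //  ¬(T ∧ ¬U), T.
          branch 2.1.1 (add (T ∧ ¬U), ¬T):
            (T ∧ ¬U): α-rule — add T, ¬U.
            × closes — contains both T and ¬T.
          branch 2.1.2 (add ¬(T ∧ ¬U), T):
            (R ↔ (Q ∧ S)): β-rule — branch into R, (Q ∧ S)  //  ¬R, ¬(Q ∧ S).
              branch 2.1.2.1 (add R, (Q ∧ S)):
                (Q ∧ S): α-rule — add Q, S.
                × closes — contains both Q and ¬Q.
              branch 2.1.2.2 (add ¬R, ¬(Q ∧ S)):
                ¬(T ∧ ¬U): β-rule — branch into ¬T  //  ¬¬U.
                  branch 2.1.2.2.1 (add ¬T):
                    × closes — contains both T and ¬T.
                  branch 2.1.2.2.2 (add ¬¬U):
                    × closes — contains both U and ¬U.
      branch 2.2 (add ¬¬T):
        ¬((T ∧ ¬U) ↔ T): β-rule — branch into (T ∧ ¬U), ¬T  //  ¬(T ∧ ¬U), T.
          branch 2.2.1 (add (T ∧ ¬U), ¬T):
            × closes — contains both T and ¬T.
          branch 2.2.2 (add ¬(T ∧ ¬U), T):
            (R ↔ (Q ∧ S)): β-rule — branch into R, (Q ∧ S)  //  ¬R, ¬(Q ∧ S).
              branch 2.2.2.1 (add R, (Q ∧ S)):
                (Q ∧ S): α-rule — add Q, S.
                × closes — contains both Q and ¬Q.
              branch 2.2.2.2 (add ¬R, ¬(Q ∧ S)):
                ¬(T ∧ ¬U): β-rule — branch into ¬T  //  ¬¬U.
                  branch 2.2.2.2.1 (add ¬T):
                    × closes — contains both T and ¬T.
                  branch 2.2.2.2.2 (add ¬¬U):
                    × closes — contains both U and ¬U.
10 branches closed, 5 open.
Each open branch fixes some atoms; the unmentioned ones are free. Counting distinct full assignments: branch {Q=0, R=1, T=0, U=1} (P, S) contributes 4 new; branch {Q=0, R=1, S=0, T=0, U=1} (P) contributes 0 new; branch {Q=0, T=0, U=1} (P, R, S) contributes 4 new; branch {Q=0, T=0, U=1} (P, R, S) contributes 0 new; branch {Q=0, T=0, U=1} (P, R, S) contributes 0 new. Total: 8.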